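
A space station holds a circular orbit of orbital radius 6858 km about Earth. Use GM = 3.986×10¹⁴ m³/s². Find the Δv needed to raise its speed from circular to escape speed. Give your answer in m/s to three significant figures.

Δv ≈ 3160 m/s

r = 6858 km = 6.858×10⁶ m.
Circular speed v_c = √(μ/r) = 7624 m/s.
Escape speed v_esc = √(2μ/r) = √2 × v_c = 10780 m/s.
Δv = v_esc − v_c = 3158 m/s.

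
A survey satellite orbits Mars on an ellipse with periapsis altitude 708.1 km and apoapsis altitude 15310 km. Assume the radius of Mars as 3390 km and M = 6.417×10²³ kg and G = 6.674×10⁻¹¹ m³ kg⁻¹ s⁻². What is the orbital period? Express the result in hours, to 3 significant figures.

μ = GM = 6.674×10⁻¹¹ × 6.417×10²³ = 4.283×10¹³ m³/s².
r_p = 3390 + 708.1 = 4098.1 km = 4.0981×10⁶ m.
r_a = 3390 + 15310 = 18700 km = 1.8700×10⁷ m.
Semi-major axis a = (r_p + r_a)/2 = (4098.1 + 18700)/2 = 11399 km = 1.140×10⁷ m.
By Kepler's third law T = 2π√(a³/μ) = 2π × 5.881×10³ = 3.695×10⁴ s.
= 10.26 hours.

T ≈ 10.3 hours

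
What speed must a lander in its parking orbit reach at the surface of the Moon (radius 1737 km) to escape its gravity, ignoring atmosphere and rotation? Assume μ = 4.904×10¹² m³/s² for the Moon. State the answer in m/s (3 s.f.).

r = R = 1.737×10⁶ m.
Escape speed v_esc = √(2μ/r) = √(2 × 4.904×10¹² / 1.737×10⁶) = √(5.647×10⁶) = 2376 m/s.

v_esc ≈ 2380 m/s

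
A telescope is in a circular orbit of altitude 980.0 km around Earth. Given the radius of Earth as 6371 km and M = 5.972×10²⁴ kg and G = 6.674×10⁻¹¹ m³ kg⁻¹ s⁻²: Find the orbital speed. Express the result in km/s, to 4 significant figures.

v ≈ 7.363 km/s

μ = GM = 6.674×10⁻¹¹ × 5.972×10²⁴ = 3.986×10¹⁴ m³/s².
r = 6371 + 980.0 = 7351.0 km = 7.3510×10⁶ m.
For a circular orbit v = √(μ/r) = √(3.986×10¹⁴ / 7.351×10⁶) = √(5.422×10⁷) = 7363 m/s.
That is 7.363 km/s.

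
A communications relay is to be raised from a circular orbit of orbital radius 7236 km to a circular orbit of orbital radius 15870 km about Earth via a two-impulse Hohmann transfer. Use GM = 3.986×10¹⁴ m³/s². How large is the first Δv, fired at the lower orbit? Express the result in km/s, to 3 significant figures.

Δv ≈ 1.28 km/s

r₁ = 7236 km = 7.236×10⁶ m.
r₂ = 15870 km = 1.587×10⁷ m.
Transfer ellipse a_t = (r₁ + r₂)/2 = 1.155×10⁷ m.
At r₁: circular v_c1 = √(μ/r₁) = 7422 m/s; transfer-perigee v_p = √[μ(2/r₁ − 1/a_t)] = 8699 m/s.
Δv₁ = v_p − v_c1 = 1277 m/s.
= 1.277 km/s.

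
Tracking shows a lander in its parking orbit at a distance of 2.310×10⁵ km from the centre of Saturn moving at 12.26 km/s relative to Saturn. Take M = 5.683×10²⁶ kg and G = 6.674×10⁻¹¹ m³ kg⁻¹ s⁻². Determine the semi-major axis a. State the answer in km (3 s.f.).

a ≈ 2.13×10⁵ km

μ = GM = 6.674×10⁻¹¹ × 5.683×10²⁶ = 3.793×10¹⁶ m³/s².
r = 2.310×10⁸ m.
Specific orbital energy ε = v²/2 − μ/r = (12260)²/2 − 3.793×10¹⁶/2.310×10⁸ = -8.904×10⁷ J/kg.
Since ε = −μ/(2a), a = −μ/(2ε) = 2.130×10⁸ m = 2.1299×10⁵ km.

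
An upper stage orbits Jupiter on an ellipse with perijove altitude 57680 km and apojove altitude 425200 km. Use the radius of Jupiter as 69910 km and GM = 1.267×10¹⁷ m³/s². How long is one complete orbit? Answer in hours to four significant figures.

r_p = 69910 + 57680 = 127590 km = 1.2759×10⁸ m.
r_a = 69910 + 425200 = 495110 km = 4.9511×10⁸ m.
Semi-major axis a = (r_p + r_a)/2 = (1.2759×10⁵ + 4.9511×10⁵)/2 = 3.1135×10⁵ km = 3.114×10⁸ m.
By Kepler's third law T = 2π√(a³/μ) = 2π × 1.543×10⁴ = 9.698×10⁴ s.
= 26.94 hours.

T ≈ 26.94 hours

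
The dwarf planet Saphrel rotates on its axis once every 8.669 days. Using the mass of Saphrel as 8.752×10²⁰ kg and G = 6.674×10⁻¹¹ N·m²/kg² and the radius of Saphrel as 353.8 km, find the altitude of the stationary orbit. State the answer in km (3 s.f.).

μ = GM = 6.674×10⁻¹¹ × 8.752×10²⁰ = 5.841×10¹⁰ m³/s².
T = 8.669 days = 7.490×10⁵ s.
A synchronous orbit has period T, so by Kepler's third law a = (μT²/4π²)^(1/3).
μT²/4π² = 5.841×10¹⁰ × (7.490×10⁵)² / 39.48 = 8.300×10²⁰ m³.
a = 9.398×10⁶ m = 9397.9 km.
Altitude h = a − R = 9397.9 − 353.8 = 9044.1 km.

h_sync ≈ 9040 km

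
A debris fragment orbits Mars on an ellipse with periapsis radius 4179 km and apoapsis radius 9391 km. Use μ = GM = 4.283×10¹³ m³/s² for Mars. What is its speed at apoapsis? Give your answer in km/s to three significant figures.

v ≈ 1.68 km/s

Semi-major axis a = (r_p + r_a)/2 = 6785.0 km = 6.785×10⁶ m.
Vis-viva: v² = μ(2/r − 1/a) = 4.283×10¹³ × (2.130×10⁻⁷ − 1.474×10⁻⁷) = 2.809×10⁶ m²/s².
v = 1676 m/s = 1.676 km/s.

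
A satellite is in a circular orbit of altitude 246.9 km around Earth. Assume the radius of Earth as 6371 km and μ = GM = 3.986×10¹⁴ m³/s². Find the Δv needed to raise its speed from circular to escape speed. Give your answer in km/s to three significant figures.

r = 6371 + 246.9 = 6617.9 km = 6.6179×10⁶ m.
Circular speed v_c = √(μ/r) = 7761 m/s.
Escape speed v_esc = √(2μ/r) = √2 × v_c = 10980 m/s.
Δv = v_esc − v_c = 3215 m/s = 3.215 km/s.

Δv ≈ 3.21 km/s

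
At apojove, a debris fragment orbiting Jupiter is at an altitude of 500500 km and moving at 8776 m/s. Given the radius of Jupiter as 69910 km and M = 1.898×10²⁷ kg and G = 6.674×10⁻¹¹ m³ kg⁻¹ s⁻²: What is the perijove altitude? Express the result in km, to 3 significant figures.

perijove altitude ≈ 49800 km

μ = GM = 6.674×10⁻¹¹ × 1.898×10²⁷ = 1.267×10¹⁷ m³/s².
r_a = 69910 + 500500 = 5.7041×10⁵ km = 5.704×10⁸ m.
Specific energy ε = v²/2 − μ/r = -1.836×10⁸ J/kg, so a = −μ/(2ε) = 3.450×10⁸ m.
The apsides satisfy r_p + r_a = 2a, so the perijove radius is 2a − r_a = 1.197×10⁸ m = 1.1966×10⁵ km.
Perijove altitude = 1.1966×10⁵ − 69910 = 49754 km.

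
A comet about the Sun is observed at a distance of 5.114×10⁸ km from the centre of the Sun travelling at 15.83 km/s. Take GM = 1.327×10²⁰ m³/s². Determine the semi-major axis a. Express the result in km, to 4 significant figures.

r = 5.114×10¹¹ m.
Vis-viva rearranged: 1/a = 2/r − v²/μ = 3.911×10⁻¹² − 1.888×10⁻¹² = 2.022×10⁻¹² m⁻¹.
a = 4.945×10¹¹ m = 4.9445×10⁸ km.

a ≈ 4.945×10⁸ km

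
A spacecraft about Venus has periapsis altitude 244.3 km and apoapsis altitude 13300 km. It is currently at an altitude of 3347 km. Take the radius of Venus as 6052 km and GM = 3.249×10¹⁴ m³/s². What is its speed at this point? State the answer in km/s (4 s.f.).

r_p = 6052 + 244.3 = 6296.3 km = 6.2963×10⁶ m.
r_a = 6052 + 13300 = 19352 km = 1.9352×10⁷ m.
r = 6052 + 3347 = 9399.0 km = 9.399×10⁶ m.
Semi-major axis a = (r_p + r_a)/2 = 12824 km = 1.282×10⁷ m.
Vis-viva: v² = μ(2/r − 1/a) = 3.249×10¹⁴ × (2.128×10⁻⁷ − 7.798×10⁻⁸) = 4.380×10⁷ m²/s².
v = 6618 m/s = 6.618 km/s.

v ≈ 6.618 km/s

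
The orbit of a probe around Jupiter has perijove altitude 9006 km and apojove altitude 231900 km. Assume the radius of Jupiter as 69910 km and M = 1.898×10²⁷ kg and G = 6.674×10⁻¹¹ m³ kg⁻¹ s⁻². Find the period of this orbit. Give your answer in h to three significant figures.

T ≈ 12.9 h

μ = GM = 6.674×10⁻¹¹ × 1.898×10²⁷ = 1.267×10¹⁷ m³/s².
r_p = 69910 + 9006 = 78916 km = 7.8916×10⁷ m.
r_a = 69910 + 231900 = 301810 km = 3.0181×10⁸ m.
Semi-major axis a = (r_p + r_a)/2 = (78916 + 3.0181×10⁵)/2 = 1.9036×10⁵ km = 1.904×10⁸ m.
By Kepler's third law T = 2π√(a³/μ) = 2π × 7.380×10³ = 4.637×10⁴ s.
= 12.88 h.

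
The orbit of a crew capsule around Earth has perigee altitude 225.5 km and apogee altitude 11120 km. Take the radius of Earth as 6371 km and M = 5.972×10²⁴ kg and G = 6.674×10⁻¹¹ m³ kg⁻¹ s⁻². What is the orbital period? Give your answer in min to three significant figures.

T ≈ 219 min

μ = GM = 6.674×10⁻¹¹ × 5.972×10²⁴ = 3.986×10¹⁴ m³/s².
r_p = 6371 + 225.5 = 6596.5 km = 6.5965×10⁶ m.
r_a = 6371 + 11120 = 17491 km = 1.7491×10⁷ m.
Semi-major axis a = (r_p + r_a)/2 = (6596.5 + 17491)/2 = 12044 km = 1.204×10⁷ m.
By Kepler's third law T = 2π√(a³/μ) = 2π × 2.094×10³ = 1.315×10⁴ s.
= 219.2 min.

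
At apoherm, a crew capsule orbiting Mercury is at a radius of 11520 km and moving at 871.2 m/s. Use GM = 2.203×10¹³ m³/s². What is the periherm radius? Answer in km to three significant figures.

periherm radius ≈ 2850 km

r_a = 1.152×10⁷ m.
Specific energy ε = v²/2 − μ/r = -1.533×10⁶ J/kg, so a = −μ/(2ε) = 7.186×10⁶ m.
The apsides satisfy r_p + r_a = 2a, so the periherm radius is 2a − r_a = 2.852×10⁶ m = 2852.1 km.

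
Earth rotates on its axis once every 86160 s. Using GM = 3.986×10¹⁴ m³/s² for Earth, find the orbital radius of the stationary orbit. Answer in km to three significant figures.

A synchronous orbit has period T, so by Kepler's third law a = (μT²/4π²)^(1/3).
μT²/4π² = 3.986×10¹⁴ × (8.616×10⁴)² / 39.48 = 7.495×10²² m³.
a = 4.216×10⁷ m = 42163 km.

r_sync ≈ 42200 km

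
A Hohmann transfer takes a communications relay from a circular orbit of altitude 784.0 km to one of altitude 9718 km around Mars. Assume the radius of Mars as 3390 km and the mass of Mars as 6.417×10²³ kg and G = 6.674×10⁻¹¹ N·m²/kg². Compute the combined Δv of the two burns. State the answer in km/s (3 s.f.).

Δv_total ≈ 1.29 km/s

μ = GM = 6.674×10⁻¹¹ × 6.417×10²³ = 4.283×10¹³ m³/s².
r₁ = 3390 + 784.0 = 4174.0 km = 4.1740×10⁶ m.
r₂ = 3390 + 9718 = 13108 km = 1.3108×10⁷ m.
Transfer ellipse a_t = (r₁ + r₂)/2 = 8.641×10⁶ m.
At r₁: circular v_c1 = √(μ/r₁) = 3203 m/s; transfer-periapsis v_p = √[μ(2/r₁ − 1/a_t)] = 3945 m/s.
Δv₁ = v_p − v_c1 = 742.0 m/s.
At r₂: circular v_c2 = √(μ/r₂) = 1808 m/s; transfer-apoapsis v_a = √[μ(2/r₂ − 1/a_t)] = 1256 m/s.
Δv₂ = v_c2 − v_a = 551.3 m/s.
Total Δv = Δv₁ + Δv₂ = 1293 m/s = 1.293 km/s.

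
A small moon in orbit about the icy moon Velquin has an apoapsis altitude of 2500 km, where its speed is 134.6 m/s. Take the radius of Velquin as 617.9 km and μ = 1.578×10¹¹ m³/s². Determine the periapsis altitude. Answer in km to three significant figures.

r_a = 617.9 + 2500 = 3117.9 km = 3.118×10⁶ m.
Specific energy ε = v²/2 − μ/r = -4.155×10⁴ J/kg, so a = −μ/(2ε) = 1.899×10⁶ m.
The apsides satisfy r_p + r_a = 2a, so the periapsis radius is 2a − r_a = 6.797×10⁵ m = 679.71 km.
Periapsis altitude = 679.71 − 617.9 = 61.814 km.

periapsis altitude ≈ 61.8 km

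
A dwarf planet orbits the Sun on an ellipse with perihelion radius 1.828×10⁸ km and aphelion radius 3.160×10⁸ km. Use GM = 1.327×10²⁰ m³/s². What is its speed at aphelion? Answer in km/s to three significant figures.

Semi-major axis a = (r_p + r_a)/2 = 2.4940×10⁸ km = 2.494×10¹¹ m.
Vis-viva: v² = μ(2/r − 1/a) = 1.327×10²⁰ × (6.329×10⁻¹² − 4.010×10⁻¹²) = 3.078×10⁸ m²/s².
v = 17540 m/s = 17.54 km/s.

v ≈ 17.5 km/s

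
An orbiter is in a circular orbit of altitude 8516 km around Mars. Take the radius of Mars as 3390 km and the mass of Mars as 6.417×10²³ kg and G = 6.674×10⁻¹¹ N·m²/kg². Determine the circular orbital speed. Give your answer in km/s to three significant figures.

μ = GM = 6.674×10⁻¹¹ × 6.417×10²³ = 4.283×10¹³ m³/s².
r = 3390 + 8516 = 11906 km = 1.1906×10⁷ m.
For a circular orbit v = √(μ/r) = √(4.283×10¹³ / 1.191×10⁷) = √(3.597×10⁶) = 1897 m/s.
That is 1.897 km/s.

v ≈ 1.90 km/s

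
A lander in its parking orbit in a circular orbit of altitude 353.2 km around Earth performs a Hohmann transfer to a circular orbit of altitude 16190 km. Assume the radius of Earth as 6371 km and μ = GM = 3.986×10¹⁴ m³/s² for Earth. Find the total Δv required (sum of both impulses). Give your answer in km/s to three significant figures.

Δv_total ≈ 3.21 km/s

r₁ = 6371 + 353.2 = 6724.2 km = 6.7242×10⁶ m.
r₂ = 6371 + 16190 = 22561 km = 2.2561×10⁷ m.
Transfer ellipse a_t = (r₁ + r₂)/2 = 1.464×10⁷ m.
At r₁: circular v_c1 = √(μ/r₁) = 7699 m/s; transfer-perigee v_p = √[μ(2/r₁ − 1/a_t)] = 9557 m/s.
Δv₁ = v_p − v_c1 = 1858 m/s.
At r₂: circular v_c2 = √(μ/r₂) = 4203 m/s; transfer-apogee v_a = √[μ(2/r₂ − 1/a_t)] = 2848 m/s.
Δv₂ = v_c2 − v_a = 1355 m/s.
Total Δv = Δv₁ + Δv₂ = 3213 m/s = 3.213 km/s.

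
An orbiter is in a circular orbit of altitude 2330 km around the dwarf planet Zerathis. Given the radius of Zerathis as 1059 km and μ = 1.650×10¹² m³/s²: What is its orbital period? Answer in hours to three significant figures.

T ≈ 8.48 hours

r = 1059 + 2330 = 3389.0 km = 3.3890×10⁶ m.
Kepler's third law: T = 2π√(r³/μ) = 2π√((3.389×10⁶)³ / 1.650×10¹²).
r³/μ = 2.359×10⁷ s², so T = 2π × 4.857×10³ = 3.052×10⁴ s.
Converting: 3.052×10⁴ s ÷ 3600 = 8.477 hours.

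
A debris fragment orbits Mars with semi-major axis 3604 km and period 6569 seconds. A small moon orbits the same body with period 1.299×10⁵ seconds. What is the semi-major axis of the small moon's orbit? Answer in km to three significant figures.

a₂ ≈ 26400 km

Kepler's third law: a³ ∝ T², so a₂ = a₁ (T₂/T₁)^(2/3).
T₂/T₁ = 19.77, (T₂/T₁)^(2/3) = 7.313.
a₂ = 3604 × 7.313 = 26350 km.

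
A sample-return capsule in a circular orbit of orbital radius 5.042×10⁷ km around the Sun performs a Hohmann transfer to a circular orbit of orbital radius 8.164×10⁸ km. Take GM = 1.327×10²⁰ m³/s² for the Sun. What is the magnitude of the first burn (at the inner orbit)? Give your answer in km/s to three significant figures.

Δv ≈ 19.1 km/s

r₁ = 5.042×10⁷ km = 5.042×10¹⁰ m.
r₂ = 8.164×10⁸ km = 8.164×10¹¹ m.
Transfer ellipse a_t = (r₁ + r₂)/2 = 4.334×10¹¹ m.
At r₁: circular v_c1 = √(μ/r₁) = 51300 m/s; transfer-perihelion v_p = √[μ(2/r₁ − 1/a_t)] = 70410 m/s.
Δv₁ = v_p − v_c1 = 19110 m/s.
= 19.11 km/s.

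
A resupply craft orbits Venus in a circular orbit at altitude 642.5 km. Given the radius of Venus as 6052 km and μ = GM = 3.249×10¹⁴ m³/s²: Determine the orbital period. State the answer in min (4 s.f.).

r = 6052 + 642.5 = 6694.5 km = 6.6945×10⁶ m.
Kepler's third law: T = 2π√(r³/μ) = 2π√((6.694×10⁶)³ / 3.249×10¹⁴).
r³/μ = 9.234×10⁵ s², so T = 2π × 9.610×10² = 6.038×10³ s.
Converting: 6.038×10³ s ÷ 60.00 = 100.6 min.

T ≈ 100.6 min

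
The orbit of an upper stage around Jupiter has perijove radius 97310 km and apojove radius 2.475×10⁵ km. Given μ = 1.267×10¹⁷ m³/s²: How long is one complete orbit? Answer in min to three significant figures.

T ≈ 666 min

Semi-major axis a = (r_p + r_a)/2 = (97310 + 2.4750×10⁵)/2 = 1.7240×10⁵ km = 1.724×10⁸ m.
By Kepler's third law T = 2π√(a³/μ) = 2π × 6.360×10³ = 3.996×10⁴ s.
= 666.0 min.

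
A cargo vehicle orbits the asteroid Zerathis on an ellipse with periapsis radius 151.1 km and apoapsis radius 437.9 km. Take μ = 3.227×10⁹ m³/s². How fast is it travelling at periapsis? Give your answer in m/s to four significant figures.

Semi-major axis a = (r_p + r_a)/2 = 294.50 km = 2.945×10⁵ m.
Vis-viva: v² = μ(2/r − 1/a) = 3.227×10⁹ × (1.324×10⁻⁵ − 3.396×10⁻⁶) = 3.176×10⁴ m²/s².
v = 178.2 m/s.

v ≈ 178.2 m/s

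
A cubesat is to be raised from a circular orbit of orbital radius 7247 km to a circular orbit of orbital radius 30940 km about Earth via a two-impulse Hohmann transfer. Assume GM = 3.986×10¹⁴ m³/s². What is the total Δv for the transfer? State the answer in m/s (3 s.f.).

r₁ = 7247 km = 7.247×10⁶ m.
r₂ = 30940 km = 3.094×10⁷ m.
Transfer ellipse a_t = (r₁ + r₂)/2 = 1.909×10⁷ m.
At r₁: circular v_c1 = √(μ/r₁) = 7416 m/s; transfer-perigee v_p = √[μ(2/r₁ − 1/a_t)] = 9441 m/s.
Δv₁ = v_p − v_c1 = 2024 m/s.
At r₂: circular v_c2 = √(μ/r₂) = 3589 m/s; transfer-apogee v_a = √[μ(2/r₂ − 1/a_t)] = 2211 m/s.
Δv₂ = v_c2 − v_a = 1378 m/s.
Total Δv = Δv₁ + Δv₂ = 3402 m/s.

Δv_total ≈ 3400 m/s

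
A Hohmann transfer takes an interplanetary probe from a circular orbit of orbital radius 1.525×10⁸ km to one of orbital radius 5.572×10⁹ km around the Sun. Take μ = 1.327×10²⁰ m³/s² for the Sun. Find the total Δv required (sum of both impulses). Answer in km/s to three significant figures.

r₁ = 1.525×10⁸ km = 1.525×10¹¹ m.
r₂ = 5.572×10⁹ km = 5.572×10¹² m.
Transfer ellipse a_t = (r₁ + r₂)/2 = 2.862×10¹² m.
At r₁: circular v_c1 = √(μ/r₁) = 29500 m/s; transfer-perihelion v_p = √[μ(2/r₁ − 1/a_t)] = 41160 m/s.
Δv₁ = v_p − v_c1 = 11660 m/s.
At r₂: circular v_c2 = √(μ/r₂) = 4880 m/s; transfer-aphelion v_a = √[μ(2/r₂ − 1/a_t)] = 1126 m/s.
Δv₂ = v_c2 − v_a = 3754 m/s.
Total Δv = Δv₁ + Δv₂ = 15410 m/s = 15.41 km/s.

Δv_total ≈ 15.4 km/s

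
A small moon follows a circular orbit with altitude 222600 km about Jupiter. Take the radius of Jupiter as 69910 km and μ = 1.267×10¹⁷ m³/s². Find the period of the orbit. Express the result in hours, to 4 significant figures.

r = 69910 + 222600 = 292510 km = 2.9251×10⁸ m.
Kepler's third law: T = 2π√(r³/μ) = 2π√((2.925×10⁸)³ / 1.267×10¹⁷).
r³/μ = 1.975×10⁸ s², so T = 2π × 1.405×10⁴ = 8.831×10⁴ s.
Converting: 8.831×10⁴ s ÷ 3600 = 24.53 hours.

T ≈ 24.53 hours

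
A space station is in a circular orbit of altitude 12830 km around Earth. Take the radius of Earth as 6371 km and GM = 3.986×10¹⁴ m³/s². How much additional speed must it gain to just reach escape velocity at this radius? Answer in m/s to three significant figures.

Δv ≈ 1890 m/s

r = 6371 + 12830 = 19201 km = 1.9201×10⁷ m.
Circular speed v_c = √(μ/r) = 4556 m/s.
Escape speed v_esc = √(2μ/r) = √2 × v_c = 6443 m/s.
Δv = v_esc − v_c = 1887 m/s.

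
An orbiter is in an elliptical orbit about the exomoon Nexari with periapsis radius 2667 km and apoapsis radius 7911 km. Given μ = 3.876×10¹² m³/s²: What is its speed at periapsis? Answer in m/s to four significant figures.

v ≈ 1474 m/s

Semi-major axis a = (r_p + r_a)/2 = 5289.0 km = 5.289×10⁶ m.
Vis-viva: v² = μ(2/r − 1/a) = 3.876×10¹² × (7.499×10⁻⁷ − 1.891×10⁻⁷) = 2.174×10⁶ m²/s².
v = 1474 m/s.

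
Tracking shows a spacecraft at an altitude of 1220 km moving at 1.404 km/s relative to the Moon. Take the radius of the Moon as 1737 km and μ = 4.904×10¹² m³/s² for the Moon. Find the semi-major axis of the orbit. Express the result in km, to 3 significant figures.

a ≈ 3640 km

r = 1737 + 1220 = 2957.0 km = 2.957×10⁶ m.
Vis-viva rearranged: 1/a = 2/r − v²/μ = 6.764×10⁻⁷ − 4.020×10⁻⁷ = 2.744×10⁻⁷ m⁻¹.
a = 3.644×10⁶ m = 3644.3 km.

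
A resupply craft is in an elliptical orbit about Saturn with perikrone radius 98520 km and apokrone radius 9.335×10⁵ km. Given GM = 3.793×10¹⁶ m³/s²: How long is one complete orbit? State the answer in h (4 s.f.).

Semi-major axis a = (r_p + r_a)/2 = (98520 + 9.3350×10⁵)/2 = 5.1601×10⁵ km = 5.160×10⁸ m.
By Kepler's third law T = 2π√(a³/μ) = 2π × 6.019×10⁴ = 3.782×10⁵ s.
= 105.0 h.

T ≈ 105.0 h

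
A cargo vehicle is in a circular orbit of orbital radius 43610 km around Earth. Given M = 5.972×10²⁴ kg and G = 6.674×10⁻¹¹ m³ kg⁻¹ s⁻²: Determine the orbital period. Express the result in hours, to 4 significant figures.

μ = GM = 6.674×10⁻¹¹ × 5.972×10²⁴ = 3.986×10¹⁴ m³/s².
r = 43610 km = 4.361×10⁷ m.
Kepler's third law: T = 2π√(r³/μ) = 2π√((4.361×10⁷)³ / 3.986×10¹⁴).
r³/μ = 2.081×10⁸ s², so T = 2π × 1.443×10⁴ = 9.064×10⁴ s.
Converting: 9.064×10⁴ s ÷ 3600 = 25.18 hours.

T ≈ 25.18 hours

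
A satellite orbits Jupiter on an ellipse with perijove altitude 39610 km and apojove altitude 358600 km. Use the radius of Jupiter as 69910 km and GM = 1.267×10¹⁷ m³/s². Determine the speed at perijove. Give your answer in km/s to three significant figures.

r_p = 69910 + 39610 = 109520 km = 1.0952×10⁸ m.
r_a = 69910 + 358600 = 428510 km = 4.2851×10⁸ m.
Semi-major axis a = (r_p + r_a)/2 = 2.6902×10⁵ km = 2.690×10⁸ m.
Vis-viva: v² = μ(2/r − 1/a) = 1.267×10¹⁷ × (1.826×10⁻⁸ − 3.717×10⁻⁹) = 1.843×10⁹ m²/s².
v = 42930 m/s = 42.93 km/s.

v ≈ 42.9 km/s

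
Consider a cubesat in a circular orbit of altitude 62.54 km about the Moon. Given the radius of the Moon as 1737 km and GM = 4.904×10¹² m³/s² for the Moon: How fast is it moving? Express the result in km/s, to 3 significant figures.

r = 1737 + 62.54 = 1799.5 km = 1.7995×10⁶ m.
For a circular orbit v = √(μ/r) = √(4.904×10¹² / 1.800×10⁶) = √(2.725×10⁶) = 1651 m/s.
That is 1.651 km/s.

v ≈ 1.65 km/s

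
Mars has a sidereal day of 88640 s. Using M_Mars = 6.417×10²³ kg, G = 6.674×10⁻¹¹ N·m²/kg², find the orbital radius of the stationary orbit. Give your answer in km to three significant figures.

μ = GM = 6.674×10⁻¹¹ × 6.417×10²³ = 4.283×10¹³ m³/s².
A synchronous orbit has period T, so by Kepler's third law a = (μT²/4π²)^(1/3).
μT²/4π² = 4.283×10¹³ × (8.864×10⁴)² / 39.48 = 8.524×10²¹ m³.
a = 2.043×10⁷ m = 20427 km.

r_sync ≈ 20400 km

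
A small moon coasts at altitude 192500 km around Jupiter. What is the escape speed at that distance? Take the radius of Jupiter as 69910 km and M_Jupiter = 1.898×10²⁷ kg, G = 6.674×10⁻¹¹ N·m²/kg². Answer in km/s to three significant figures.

v_esc ≈ 31.1 km/s

μ = GM = 6.674×10⁻¹¹ × 1.898×10²⁷ = 1.267×10¹⁷ m³/s².
r = 69910 + 192500 = 262410 km = 2.6241×10⁸ m.
Escape speed v_esc = √(2μ/r) = √(2 × 1.267×10¹⁷ / 2.624×10⁸) = √(9.655×10⁸) = 31070 m/s.
= 31.07 km/s.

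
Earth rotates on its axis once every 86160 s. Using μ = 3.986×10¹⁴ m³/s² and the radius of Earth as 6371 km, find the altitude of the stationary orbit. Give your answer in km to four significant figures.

h_sync ≈ 35790 km

A synchronous orbit has period T, so by Kepler's third law a = (μT²/4π²)^(1/3).
μT²/4π² = 3.986×10¹⁴ × (8.616×10⁴)² / 39.48 = 7.495×10²² m³.
a = 4.216×10⁷ m = 42163 km.
Altitude h = a − R = 42163 − 6371 = 35792 km.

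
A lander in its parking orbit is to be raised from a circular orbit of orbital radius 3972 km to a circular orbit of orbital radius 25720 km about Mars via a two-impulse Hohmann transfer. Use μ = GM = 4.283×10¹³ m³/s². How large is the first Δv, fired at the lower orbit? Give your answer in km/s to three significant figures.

Δv ≈ 1.04 km/s

r₁ = 3972 km = 3.972×10⁶ m.
r₂ = 25720 km = 2.572×10⁷ m.
Transfer ellipse a_t = (r₁ + r₂)/2 = 1.485×10⁷ m.
At r₁: circular v_c1 = √(μ/r₁) = 3284 m/s; transfer-periapsis v_p = √[μ(2/r₁ − 1/a_t)] = 4322 m/s.
Δv₁ = v_p − v_c1 = 1038 m/s.
= 1.038 km/s.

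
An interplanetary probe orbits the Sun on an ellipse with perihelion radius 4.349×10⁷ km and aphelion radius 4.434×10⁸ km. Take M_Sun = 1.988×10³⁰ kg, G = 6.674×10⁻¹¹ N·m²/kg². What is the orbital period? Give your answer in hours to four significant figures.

μ = GM = 6.674×10⁻¹¹ × 1.988×10³⁰ = 1.327×10²⁰ m³/s².
Semi-major axis a = (r_p + r_a)/2 = (4.3490×10⁷ + 4.4340×10⁸)/2 = 2.4344×10⁸ km = 2.434×10¹¹ m.
By Kepler's third law T = 2π√(a³/μ) = 2π × 1.043×10⁷ = 6.552×10⁷ s.
= 18200 hours.

T ≈ 18200 hours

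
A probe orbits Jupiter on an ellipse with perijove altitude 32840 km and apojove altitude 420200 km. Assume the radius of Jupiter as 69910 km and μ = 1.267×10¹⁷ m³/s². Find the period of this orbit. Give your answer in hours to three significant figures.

r_p = 69910 + 32840 = 102750 km = 1.0275×10⁸ m.
r_a = 69910 + 420200 = 490110 km = 4.9011×10⁸ m.
Semi-major axis a = (r_p + r_a)/2 = (1.0275×10⁵ + 4.9011×10⁵)/2 = 2.9643×10⁵ km = 2.964×10⁸ m.
By Kepler's third law T = 2π√(a³/μ) = 2π × 1.434×10⁴ = 9.009×10⁴ s.
= 25.02 hours.

T ≈ 25.0 hours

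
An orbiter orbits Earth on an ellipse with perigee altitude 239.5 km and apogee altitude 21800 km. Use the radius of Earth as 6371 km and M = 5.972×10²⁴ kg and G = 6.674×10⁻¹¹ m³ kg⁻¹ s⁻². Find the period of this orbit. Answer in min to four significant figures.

μ = GM = 6.674×10⁻¹¹ × 5.972×10²⁴ = 3.986×10¹⁴ m³/s².
r_p = 6371 + 239.5 = 6610.5 km = 6.6105×10⁶ m.
r_a = 6371 + 21800 = 28171 km = 2.8171×10⁷ m.
Semi-major axis a = (r_p + r_a)/2 = (6610.5 + 28171)/2 = 17391 km = 1.739×10⁷ m.
By Kepler's third law T = 2π√(a³/μ) = 2π × 3.633×10³ = 2.282×10⁴ s.
= 380.4 min.

T ≈ 380.4 min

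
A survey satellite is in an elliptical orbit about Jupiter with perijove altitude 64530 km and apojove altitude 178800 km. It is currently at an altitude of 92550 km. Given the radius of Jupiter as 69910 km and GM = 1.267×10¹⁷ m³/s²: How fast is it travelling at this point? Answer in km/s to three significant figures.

v ≈ 30.0 km/s

r_p = 69910 + 64530 = 134440 km = 1.3444×10⁸ m.
r_a = 69910 + 178800 = 248710 km = 2.4871×10⁸ m.
r = 69910 + 92550 = 1.6246×10⁵ km = 1.625×10⁸ m.
Semi-major axis a = (r_p + r_a)/2 = 1.9158×10⁵ km = 1.916×10⁸ m.
Vis-viva: v² = μ(2/r − 1/a) = 1.267×10¹⁷ × (1.231×10⁻⁸ − 5.220×10⁻⁹) = 8.984×10⁸ m²/s².
v = 29970 m/s = 29.97 km/s.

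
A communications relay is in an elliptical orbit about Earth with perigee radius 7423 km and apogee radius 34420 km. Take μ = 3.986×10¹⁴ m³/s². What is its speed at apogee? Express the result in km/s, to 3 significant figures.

Semi-major axis a = (r_p + r_a)/2 = 20922 km = 2.092×10⁷ m.
Vis-viva: v² = μ(2/r − 1/a) = 3.986×10¹⁴ × (5.811×10⁻⁸ − 4.780×10⁻⁸) = 4.109×10⁶ m²/s².
v = 2027 m/s = 2.027 km/s.

v ≈ 2.03 km/s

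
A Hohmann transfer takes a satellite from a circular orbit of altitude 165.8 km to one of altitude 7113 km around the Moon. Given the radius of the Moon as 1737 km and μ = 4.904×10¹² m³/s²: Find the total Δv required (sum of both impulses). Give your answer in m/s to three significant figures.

r₁ = 1737 + 165.8 = 1902.8 km = 1.9028×10⁶ m.
r₂ = 1737 + 7113 = 8850.0 km = 8.8500×10⁶ m.
Transfer ellipse a_t = (r₁ + r₂)/2 = 5.376×10⁶ m.
At r₁: circular v_c1 = √(μ/r₁) = 1605 m/s; transfer-perilune v_p = √[μ(2/r₁ − 1/a_t)] = 2060 m/s.
Δv₁ = v_p − v_c1 = 454.3 m/s.
At r₂: circular v_c2 = √(μ/r₂) = 744.4 m/s; transfer-apolune v_a = √[μ(2/r₂ − 1/a_t)] = 442.8 m/s.
Δv₂ = v_c2 − v_a = 301.5 m/s.
Total Δv = Δv₁ + Δv₂ = 755.9 m/s.

Δv_total ≈ 756 m/s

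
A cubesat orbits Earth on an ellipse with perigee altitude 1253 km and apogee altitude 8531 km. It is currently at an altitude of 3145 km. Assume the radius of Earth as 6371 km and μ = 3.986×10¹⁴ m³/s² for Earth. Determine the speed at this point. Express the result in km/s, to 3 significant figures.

v ≈ 6.96 km/s

r_p = 6371 + 1253 = 7624.0 km = 7.6240×10⁶ m.
r_a = 6371 + 8531 = 14902 km = 1.4902×10⁷ m.
r = 6371 + 3145 = 9516.0 km = 9.516×10⁶ m.
Semi-major axis a = (r_p + r_a)/2 = 11263 km = 1.126×10⁷ m.
Vis-viva: v² = μ(2/r − 1/a) = 3.986×10¹⁴ × (2.102×10⁻⁷ − 8.879×10⁻⁸) = 4.838×10⁷ m²/s².
v = 6956 m/s = 6.956 km/s.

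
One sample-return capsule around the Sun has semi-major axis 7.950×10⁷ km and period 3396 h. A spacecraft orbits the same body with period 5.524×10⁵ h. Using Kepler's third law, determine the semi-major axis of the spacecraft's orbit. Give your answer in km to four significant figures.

a₂ ≈ 2.369×10⁹ km

Kepler's third law: a³ ∝ T², so a₂ = a₁ (T₂/T₁)^(2/3).
T₂/T₁ = 162.7, (T₂/T₁)^(2/3) = 29.80.
a₂ = 7.950×10⁷ × 29.80 = 2.369×10⁹ km.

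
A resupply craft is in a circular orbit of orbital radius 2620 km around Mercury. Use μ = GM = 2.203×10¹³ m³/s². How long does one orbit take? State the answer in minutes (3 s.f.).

r = 2620 km = 2.620×10⁶ m.
Kepler's third law: T = 2π√(r³/μ) = 2π√((2.620×10⁶)³ / 2.203×10¹³).
r³/μ = 8.164×10⁵ s², so T = 2π × 9.035×10² = 5.677×10³ s.
Converting: 5.677×10³ s ÷ 60.00 = 94.62 minutes.

T ≈ 94.6 minutes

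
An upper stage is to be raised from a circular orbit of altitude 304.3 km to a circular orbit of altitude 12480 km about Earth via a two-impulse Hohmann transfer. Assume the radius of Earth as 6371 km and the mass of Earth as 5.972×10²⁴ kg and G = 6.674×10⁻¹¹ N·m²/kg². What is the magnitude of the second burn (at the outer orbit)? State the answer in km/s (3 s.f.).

Δv ≈ 1.27 km/s

μ = GM = 6.674×10⁻¹¹ × 5.972×10²⁴ = 3.986×10¹⁴ m³/s².
r₁ = 6371 + 304.3 = 6675.3 km = 6.6753×10⁶ m.
r₂ = 6371 + 12480 = 18851 km = 1.8851×10⁷ m.
Transfer ellipse a_t = (r₁ + r₂)/2 = 1.276×10⁷ m.
At r₁: circular v_c1 = √(μ/r₁) = 7727 m/s; transfer-perigee v_p = √[μ(2/r₁ − 1/a_t)] = 9391 m/s.
At r₂: circular v_c2 = √(μ/r₂) = 4598 m/s; transfer-apogee v_a = √[μ(2/r₂ − 1/a_t)] = 3325 m/s.
Δv₂ = v_c2 − v_a = 1273 m/s.
= 1.273 km/s.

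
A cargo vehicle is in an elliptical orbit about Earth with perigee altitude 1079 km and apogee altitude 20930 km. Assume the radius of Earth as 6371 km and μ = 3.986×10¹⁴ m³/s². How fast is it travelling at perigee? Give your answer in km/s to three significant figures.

r_p = 6371 + 1079 = 7450.0 km = 7.4500×10⁶ m.
r_a = 6371 + 20930 = 27301 km = 2.7301×10⁷ m.
Semi-major axis a = (r_p + r_a)/2 = 17376 km = 1.738×10⁷ m.
Vis-viva: v² = μ(2/r − 1/a) = 3.986×10¹⁴ × (2.685×10⁻⁷ − 5.755×10⁻⁸) = 8.407×10⁷ m²/s².
v = 9169 m/s = 9.169 km/s.

v ≈ 9.17 km/s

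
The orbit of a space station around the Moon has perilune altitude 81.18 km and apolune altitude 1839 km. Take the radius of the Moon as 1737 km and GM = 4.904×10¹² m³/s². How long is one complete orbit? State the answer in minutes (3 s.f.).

r_p = 1737 + 81.18 = 1818.2 km = 1.8182×10⁶ m.
r_a = 1737 + 1839 = 3576.0 km = 3.5760×10⁶ m.
Semi-major axis a = (r_p + r_a)/2 = (1818.2 + 3576.0)/2 = 2697.1 km = 2.697×10⁶ m.
By Kepler's third law T = 2π√(a³/μ) = 2π × 2.000×10³ = 1.257×10⁴ s.
= 209.5 minutes.

T ≈ 209 minutes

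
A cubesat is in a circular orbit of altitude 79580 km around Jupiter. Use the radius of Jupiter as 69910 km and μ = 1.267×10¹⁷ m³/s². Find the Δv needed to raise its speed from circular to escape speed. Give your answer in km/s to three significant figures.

Δv ≈ 12.1 km/s

r = 69910 + 79580 = 149490 km = 1.4949×10⁸ m.
Circular speed v_c = √(μ/r) = 29110 m/s.
Escape speed v_esc = √(2μ/r) = √2 × v_c = 41170 m/s.
Δv = v_esc − v_c = 12060 m/s = 12.06 km/s.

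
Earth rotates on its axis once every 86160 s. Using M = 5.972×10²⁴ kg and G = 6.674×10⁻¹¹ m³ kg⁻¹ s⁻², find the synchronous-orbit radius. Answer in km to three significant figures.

μ = GM = 6.674×10⁻¹¹ × 5.972×10²⁴ = 3.986×10¹⁴ m³/s².
A synchronous orbit has period T, so by Kepler's third law a = (μT²/4π²)^(1/3).
μT²/4π² = 3.986×10¹⁴ × (8.616×10⁴)² / 39.48 = 7.495×10²² m³.
a = 4.216×10⁷ m = 42162 km.

r_sync ≈ 42200 km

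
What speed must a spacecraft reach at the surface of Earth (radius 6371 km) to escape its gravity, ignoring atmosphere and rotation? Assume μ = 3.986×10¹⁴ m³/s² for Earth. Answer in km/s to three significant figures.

v_esc ≈ 11.2 km/s

r = R = 6.371×10⁶ m.
Escape speed v_esc = √(2μ/r) = √(2 × 3.986×10¹⁴ / 6.371×10⁶) = √(1.251×10⁸) = 11190 m/s.
= 11.19 km/s.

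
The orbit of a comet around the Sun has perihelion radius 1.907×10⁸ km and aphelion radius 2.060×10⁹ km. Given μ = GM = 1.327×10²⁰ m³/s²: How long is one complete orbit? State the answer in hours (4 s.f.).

Semi-major axis a = (r_p + r_a)/2 = (1.9070×10⁸ + 2.0600×10⁹)/2 = 1.1254×10⁹ km = 1.125×10¹² m.
By Kepler's third law T = 2π√(a³/μ) = 2π × 1.036×10⁸ = 6.511×10⁸ s.
= 1.809×10⁵ hours.

T ≈ 180900 hours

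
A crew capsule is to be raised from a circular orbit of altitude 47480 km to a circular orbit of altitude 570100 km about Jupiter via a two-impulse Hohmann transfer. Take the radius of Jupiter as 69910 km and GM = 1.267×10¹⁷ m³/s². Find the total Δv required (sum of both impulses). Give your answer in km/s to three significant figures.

r₁ = 69910 + 47480 = 117390 km = 1.1739×10⁸ m.
r₂ = 69910 + 570100 = 640010 km = 6.4001×10⁸ m.
Transfer ellipse a_t = (r₁ + r₂)/2 = 3.787×10⁸ m.
At r₁: circular v_c1 = √(μ/r₁) = 32850 m/s; transfer-perijove v_p = √[μ(2/r₁ − 1/a_t)] = 42710 m/s.
Δv₁ = v_p − v_c1 = 9856 m/s.
At r₂: circular v_c2 = √(μ/r₂) = 14070 m/s; transfer-apojove v_a = √[μ(2/r₂ − 1/a_t)] = 7834 m/s.
Δv₂ = v_c2 − v_a = 6236 m/s.
Total Δv = Δv₁ + Δv₂ = 16090 m/s = 16.09 km/s.

Δv_total ≈ 16.1 km/s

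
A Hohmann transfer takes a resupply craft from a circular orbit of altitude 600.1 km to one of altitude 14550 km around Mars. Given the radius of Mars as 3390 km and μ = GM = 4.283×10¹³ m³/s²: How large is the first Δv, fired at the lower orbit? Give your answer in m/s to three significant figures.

Δv ≈ 914 m/s

r₁ = 3390 + 600.1 = 3990.1 km = 3.9901×10⁶ m.
r₂ = 3390 + 14550 = 17940 km = 1.7940×10⁷ m.
Transfer ellipse a_t = (r₁ + r₂)/2 = 1.097×10⁷ m.
At r₁: circular v_c1 = √(μ/r₁) = 3276 m/s; transfer-periapsis v_p = √[μ(2/r₁ − 1/a_t)] = 4191 m/s.
Δv₁ = v_p − v_c1 = 914.4 m/s.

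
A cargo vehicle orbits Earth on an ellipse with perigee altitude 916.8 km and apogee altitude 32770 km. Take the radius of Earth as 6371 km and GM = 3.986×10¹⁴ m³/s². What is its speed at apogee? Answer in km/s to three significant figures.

v ≈ 1.79 km/s

r_p = 6371 + 916.8 = 7287.8 km = 7.2878×10⁶ m.
r_a = 6371 + 32770 = 39141 km = 3.9141×10⁷ m.
Semi-major axis a = (r_p + r_a)/2 = 23214 km = 2.321×10⁷ m.
Vis-viva: v² = μ(2/r − 1/a) = 3.986×10¹⁴ × (5.110×10⁻⁸ − 4.308×10⁻⁸) = 3.197×10⁶ m²/s².
v = 1788 m/s = 1.788 km/s.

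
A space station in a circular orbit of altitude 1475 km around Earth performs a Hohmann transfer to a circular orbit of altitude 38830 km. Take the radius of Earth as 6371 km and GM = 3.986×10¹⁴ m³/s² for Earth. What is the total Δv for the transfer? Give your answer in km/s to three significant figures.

r₁ = 6371 + 1475 = 7846.0 km = 7.8460×10⁶ m.
r₂ = 6371 + 38830 = 45201 km = 4.5201×10⁷ m.
Transfer ellipse a_t = (r₁ + r₂)/2 = 2.652×10⁷ m.
At r₁: circular v_c1 = √(μ/r₁) = 7128 m/s; transfer-perigee v_p = √[μ(2/r₁ − 1/a_t)] = 9305 m/s.
Δv₁ = v_p − v_c1 = 2177 m/s.
At r₂: circular v_c2 = √(μ/r₂) = 2970 m/s; transfer-apogee v_a = √[μ(2/r₂ − 1/a_t)] = 1615 m/s.
Δv₂ = v_c2 − v_a = 1354 m/s.
Total Δv = Δv₁ + Δv₂ = 3532 m/s = 3.532 km/s.

Δv_total ≈ 3.53 km/s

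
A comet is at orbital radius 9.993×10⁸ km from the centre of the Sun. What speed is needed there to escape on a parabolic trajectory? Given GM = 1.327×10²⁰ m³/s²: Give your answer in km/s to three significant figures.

v_esc ≈ 16.3 km/s

r = 9.993×10⁸ km = 9.993×10¹¹ m.
Escape speed v_esc = √(2μ/r) = √(2 × 1.327×10²⁰ / 9.993×10¹¹) = √(2.656×10⁸) = 16300 m/s.
= 16.30 km/s.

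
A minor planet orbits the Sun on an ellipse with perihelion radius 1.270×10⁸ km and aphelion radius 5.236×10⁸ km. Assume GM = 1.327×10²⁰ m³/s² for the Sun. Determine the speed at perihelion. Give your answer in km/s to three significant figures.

Semi-major axis a = (r_p + r_a)/2 = 3.2530×10⁸ km = 3.253×10¹¹ m.
Vis-viva: v² = μ(2/r − 1/a) = 1.327×10²⁰ × (1.575×10⁻¹¹ − 3.074×10⁻¹²) = 1.682×10⁹ m²/s².
v = 41010 m/s = 41.01 km/s.

v ≈ 41.0 km/s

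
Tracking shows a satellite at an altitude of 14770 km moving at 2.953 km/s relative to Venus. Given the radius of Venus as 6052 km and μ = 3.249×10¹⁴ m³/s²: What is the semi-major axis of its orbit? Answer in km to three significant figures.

r = 6052 + 14770 = 20822 km = 2.082×10⁷ m.
Specific orbital energy ε = v²/2 − μ/r = (2953)²/2 − 3.249×10¹⁴/2.082×10⁷ = -1.124×10⁷ J/kg.
Since ε = −μ/(2a), a = −μ/(2ε) = 1.445×10⁷ m = 14448 km.

a ≈ 14400 km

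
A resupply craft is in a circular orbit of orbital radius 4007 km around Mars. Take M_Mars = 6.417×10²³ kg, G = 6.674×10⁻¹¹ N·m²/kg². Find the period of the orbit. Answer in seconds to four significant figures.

μ = GM = 6.674×10⁻¹¹ × 6.417×10²³ = 4.283×10¹³ m³/s².
r = 4007 km = 4.007×10⁶ m.
Kepler's third law: T = 2π√(r³/μ) = 2π√((4.007×10⁶)³ / 4.283×10¹³).
r³/μ = 1.502×10⁶ s², so T = 2π × 1.226×10³ = 7.701×10³ s.

T ≈ 7701 seconds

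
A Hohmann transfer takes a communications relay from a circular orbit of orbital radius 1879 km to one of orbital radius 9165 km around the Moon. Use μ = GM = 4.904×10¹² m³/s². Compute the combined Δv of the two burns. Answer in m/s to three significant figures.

r₁ = 1879 km = 1.879×10⁶ m.
r₂ = 9165 km = 9.165×10⁶ m.
Transfer ellipse a_t = (r₁ + r₂)/2 = 5.522×10⁶ m.
At r₁: circular v_c1 = √(μ/r₁) = 1616 m/s; transfer-perilune v_p = √[μ(2/r₁ − 1/a_t)] = 2081 m/s.
Δv₁ = v_p − v_c1 = 465.8 m/s.
At r₂: circular v_c2 = √(μ/r₂) = 731.5 m/s; transfer-apolune v_a = √[μ(2/r₂ − 1/a_t)] = 426.7 m/s.
Δv₂ = v_c2 − v_a = 304.8 m/s.
Total Δv = Δv₁ + Δv₂ = 770.5 m/s.

Δv_total ≈ 771 m/s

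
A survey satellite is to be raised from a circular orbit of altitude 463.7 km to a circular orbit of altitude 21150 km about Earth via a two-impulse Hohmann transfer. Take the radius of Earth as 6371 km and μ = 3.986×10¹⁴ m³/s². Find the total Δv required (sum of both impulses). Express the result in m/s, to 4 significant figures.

Δv_total ≈ 3435 m/s

r₁ = 6371 + 463.7 = 6834.7 km = 6.8347×10⁶ m.
r₂ = 6371 + 21150 = 27521 km = 2.7521×10⁷ m.
Transfer ellipse a_t = (r₁ + r₂)/2 = 1.718×10⁷ m.
At r₁: circular v_c1 = √(μ/r₁) = 7637 m/s; transfer-perigee v_p = √[μ(2/r₁ − 1/a_t)] = 9666 m/s.
Δv₁ = v_p − v_c1 = 2029 m/s.
At r₂: circular v_c2 = √(μ/r₂) = 3806 m/s; transfer-apogee v_a = √[μ(2/r₂ − 1/a_t)] = 2401 m/s.
Δv₂ = v_c2 − v_a = 1405 m/s.
Total Δv = Δv₁ + Δv₂ = 3435 m/s.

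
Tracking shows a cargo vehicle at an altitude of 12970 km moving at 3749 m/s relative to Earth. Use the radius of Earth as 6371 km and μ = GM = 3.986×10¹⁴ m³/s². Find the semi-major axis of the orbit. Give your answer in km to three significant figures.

r = 6371 + 12970 = 19341 km = 1.934×10⁷ m.
Specific orbital energy ε = v²/2 − μ/r = (3749)²/2 − 3.986×10¹⁴/1.934×10⁷ = -1.358×10⁷ J/kg.
Since ε = −μ/(2a), a = −μ/(2ε) = 1.467×10⁷ m = 14674 km.

a ≈ 14700 km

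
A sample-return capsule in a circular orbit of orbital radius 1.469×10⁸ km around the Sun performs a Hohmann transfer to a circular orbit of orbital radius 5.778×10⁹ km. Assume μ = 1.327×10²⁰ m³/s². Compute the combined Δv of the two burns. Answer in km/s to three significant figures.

Δv_total ≈ 15.6 km/s

r₁ = 1.469×10⁸ km = 1.469×10¹¹ m.
r₂ = 5.778×10⁹ km = 5.778×10¹² m.
Transfer ellipse a_t = (r₁ + r₂)/2 = 2.962×10¹² m.
At r₁: circular v_c1 = √(μ/r₁) = 30060 m/s; transfer-perihelion v_p = √[μ(2/r₁ − 1/a_t)] = 41970 m/s.
Δv₁ = v_p − v_c1 = 11920 m/s.
At r₂: circular v_c2 = √(μ/r₂) = 4792 m/s; transfer-aphelion v_a = √[μ(2/r₂ − 1/a_t)] = 1067 m/s.
Δv₂ = v_c2 − v_a = 3725 m/s.
Total Δv = Δv₁ + Δv₂ = 15640 m/s = 15.64 km/s.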